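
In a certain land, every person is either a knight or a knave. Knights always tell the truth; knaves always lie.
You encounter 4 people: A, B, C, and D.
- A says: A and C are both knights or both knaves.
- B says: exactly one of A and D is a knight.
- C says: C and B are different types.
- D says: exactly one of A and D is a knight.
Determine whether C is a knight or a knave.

C is a knight.

Consistent assignments: {A=knave, B=knave, C=knight, D=knave}
In every consistent assignment, C is a knight.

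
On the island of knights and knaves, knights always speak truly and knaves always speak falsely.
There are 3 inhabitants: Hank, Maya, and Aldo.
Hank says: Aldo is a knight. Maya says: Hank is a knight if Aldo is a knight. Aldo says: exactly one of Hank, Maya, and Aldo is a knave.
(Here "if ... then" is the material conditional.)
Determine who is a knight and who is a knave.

Hank (knave): "Aldo is a knight" — False. ✓
Maya is a knight, and the claim "Hank is a knight if Aldo is a knight" is indeed True.
Aldo (knave): "exactly one of Hank, Maya, and Aldo is a knave" — False. ✓

Hank is a knave, Maya is a knight, and Aldo is a knave.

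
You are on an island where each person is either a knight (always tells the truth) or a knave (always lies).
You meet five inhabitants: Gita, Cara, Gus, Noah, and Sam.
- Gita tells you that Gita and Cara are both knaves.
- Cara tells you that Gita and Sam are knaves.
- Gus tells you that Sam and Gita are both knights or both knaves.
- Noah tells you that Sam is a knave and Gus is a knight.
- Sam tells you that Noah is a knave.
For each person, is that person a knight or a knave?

Gita is a knave; "Gita and Cara are both knaves" is False, as required.
As a knight, Cara's statement "Gita and Sam are knaves" should be true; it is.
As a knight, Gus's statement "Sam and Gita are both knights or both knaves" should be true; it is.
Noah is a knight, so "Sam is a knave and Gus is a knight" must be true — and it is.
Sam (knave): "Noah is a knave" — False. ✓

Gita is a knave, Cara is a knight, Gus is a knight, Noah is a knight, and Sam is a knave.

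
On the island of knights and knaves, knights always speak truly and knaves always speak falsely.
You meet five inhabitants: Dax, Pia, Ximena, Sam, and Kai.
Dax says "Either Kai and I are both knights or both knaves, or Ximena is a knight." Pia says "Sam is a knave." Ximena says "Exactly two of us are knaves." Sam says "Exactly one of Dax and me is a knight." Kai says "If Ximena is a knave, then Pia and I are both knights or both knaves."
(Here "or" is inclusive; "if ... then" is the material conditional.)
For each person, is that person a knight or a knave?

Dax is a knave, Pia is a knight, Ximena is a knave, Sam is a knave, and Kai is a knight.

Suppose Dax is a knight. Then Dax's statement "either Kai and I are both knights or both knaves, or Ximena is a knight" would have to be true. Checking the 16 ways to assign the others, none is consistent with every speaker.
(For instance, with Pia=knight, Ximena=knave, Sam=knave, Kai=knight, Ximena's claim "exactly two of us are knaves" comes out true where it would need to be false.)
So Dax must be a knave, making "either Kai and I are both knights or both knaves, or Ximena is a knight" false. Taking Dax=knave, Pia=knight, Ximena=knave, Sam=knave, Kai=knight, each remaining statement checks out:
  Pia (knight): "Sam is a knave" — true. ✓
  Ximena (knave): "exactly two of us are knaves" — false. ✓
  Sam (knave): "exactly one of Dax and me is a knight" — false. ✓
  Kai (knight): "if Ximena is a knave, then Pia and I are both knights or both knaves" — true. ✓
This is the unique consistent assignment.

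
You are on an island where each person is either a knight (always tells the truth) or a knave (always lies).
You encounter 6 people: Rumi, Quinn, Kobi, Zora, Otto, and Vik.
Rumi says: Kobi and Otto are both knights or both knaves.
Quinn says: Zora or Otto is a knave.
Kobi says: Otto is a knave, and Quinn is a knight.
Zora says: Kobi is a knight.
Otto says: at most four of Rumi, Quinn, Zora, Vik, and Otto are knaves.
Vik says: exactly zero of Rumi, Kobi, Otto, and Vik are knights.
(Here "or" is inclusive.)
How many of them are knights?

The unique consistent assignment is Rumi=knave, Quinn=knight, Kobi=knave, Zora=knave, Otto=knight, Vik=knave.
That has 2 knights.

2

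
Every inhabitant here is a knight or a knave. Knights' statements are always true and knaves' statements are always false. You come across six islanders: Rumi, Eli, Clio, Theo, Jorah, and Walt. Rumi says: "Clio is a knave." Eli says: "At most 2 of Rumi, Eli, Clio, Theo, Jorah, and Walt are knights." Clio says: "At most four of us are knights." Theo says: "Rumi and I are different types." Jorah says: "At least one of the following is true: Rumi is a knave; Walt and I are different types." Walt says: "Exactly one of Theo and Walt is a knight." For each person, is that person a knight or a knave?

Rumi is a knave, Eli is a knave, Clio is a knight, Theo is a knave, Jorah is a knight, and Walt is a knight.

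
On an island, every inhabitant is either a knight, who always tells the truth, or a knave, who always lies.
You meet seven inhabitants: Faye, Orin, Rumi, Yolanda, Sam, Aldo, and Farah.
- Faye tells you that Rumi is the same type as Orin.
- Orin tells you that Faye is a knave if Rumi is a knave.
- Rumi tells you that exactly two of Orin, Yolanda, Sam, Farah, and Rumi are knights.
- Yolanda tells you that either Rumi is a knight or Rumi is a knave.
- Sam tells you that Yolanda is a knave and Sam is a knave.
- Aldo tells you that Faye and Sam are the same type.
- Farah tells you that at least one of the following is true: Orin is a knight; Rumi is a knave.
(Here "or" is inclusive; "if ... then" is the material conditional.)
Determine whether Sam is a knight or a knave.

Sam is a knave.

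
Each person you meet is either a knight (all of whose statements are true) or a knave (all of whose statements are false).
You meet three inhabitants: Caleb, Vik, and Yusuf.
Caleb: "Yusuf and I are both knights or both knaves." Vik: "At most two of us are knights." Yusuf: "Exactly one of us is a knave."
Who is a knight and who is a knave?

Suppose Caleb is a knight. Then Caleb's statement "Yusuf and I are both knights or both knaves" would have to be true. Checking the 4 ways to assign the others, none is consistent with every speaker.
(For instance, with Vik=knight, Yusuf=knight, Vik's claim "at most two of us are knights" comes out false where it would need to be true.)
So Caleb must be a knave, making "Yusuf and I are both knights or both knaves" false. Taking Caleb=knave, Vik=knight, Yusuf=knight, each remaining statement checks out:
  Vik (knight): "at most two of us are knights" — true. ✓
  Yusuf (knight): "exactly one of us is a knave" — true. ✓
This is the unique consistent assignment.

Knights: Vik and Yusuf. Knaves: Caleb.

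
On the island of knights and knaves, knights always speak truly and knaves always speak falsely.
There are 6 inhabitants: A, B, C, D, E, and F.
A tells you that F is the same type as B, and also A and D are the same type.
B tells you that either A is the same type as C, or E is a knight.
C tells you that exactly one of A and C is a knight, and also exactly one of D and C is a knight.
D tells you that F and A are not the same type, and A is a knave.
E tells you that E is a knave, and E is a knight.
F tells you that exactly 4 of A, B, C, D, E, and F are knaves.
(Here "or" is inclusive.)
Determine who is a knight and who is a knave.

A is a knave, B is a knight, C is a knave, D is a knave, E is a knave, and F is a knave.

A (knave): "F is the same type as B, and also A and D are the same type" — false. ✓
B is a knight, so "either A is the same type as C, or E is a knight" must be true — and it is.
C is a knave, and the claim "exactly one of A and C is a knight, and also exactly one of D and C is a knight" is indeed false.
D (knave): "F and A are not the same type, and A is a knave" — false. ✓
E (knave): "E is a knave, and E is a knight" — false. ✓
As a knave, F's statement "exactly 4 of A, B, C, D, E, and F are knaves" should be false; it is.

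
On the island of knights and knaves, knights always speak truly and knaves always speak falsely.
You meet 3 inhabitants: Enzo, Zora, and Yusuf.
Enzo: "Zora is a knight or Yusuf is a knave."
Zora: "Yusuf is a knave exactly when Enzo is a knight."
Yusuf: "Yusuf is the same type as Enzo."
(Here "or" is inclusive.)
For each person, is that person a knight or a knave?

Enzo is a knight, Zora is a knight, and Yusuf is a knave.

Enzo (knight): "Zora is a knight or Yusuf is a knave" — True. ✓
Zora is a knight, and the claim "Yusuf is a knave exactly when Enzo is a knight" is indeed True.
Yusuf is a knave; "Yusuf is the same type as Enzo" is false, as required.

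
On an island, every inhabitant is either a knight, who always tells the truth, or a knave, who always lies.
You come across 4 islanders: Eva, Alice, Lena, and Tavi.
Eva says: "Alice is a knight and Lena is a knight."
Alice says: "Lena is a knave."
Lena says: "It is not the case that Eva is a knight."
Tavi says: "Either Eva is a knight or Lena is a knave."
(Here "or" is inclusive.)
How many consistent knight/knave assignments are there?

1

Consistent assignments:
  Eva=knave, Alice=knave, Lena=knight, Tavi=knave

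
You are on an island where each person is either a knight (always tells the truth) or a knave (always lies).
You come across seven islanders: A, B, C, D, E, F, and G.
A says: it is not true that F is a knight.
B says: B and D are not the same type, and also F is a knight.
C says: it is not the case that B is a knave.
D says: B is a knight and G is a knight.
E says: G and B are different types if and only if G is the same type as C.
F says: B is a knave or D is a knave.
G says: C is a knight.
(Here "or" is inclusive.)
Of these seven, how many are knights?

The unique consistent assignment is A=knave, B=knave, C=knave, D=knave, E=knave, F=knight, G=knave.
That has 1 knight.

1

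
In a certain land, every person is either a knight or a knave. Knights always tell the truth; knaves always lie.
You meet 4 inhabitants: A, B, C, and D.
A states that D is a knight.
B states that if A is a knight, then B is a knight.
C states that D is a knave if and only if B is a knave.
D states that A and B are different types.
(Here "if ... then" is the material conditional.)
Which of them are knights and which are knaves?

A is a knight, B is a knave, C is a knave, and D is a knight.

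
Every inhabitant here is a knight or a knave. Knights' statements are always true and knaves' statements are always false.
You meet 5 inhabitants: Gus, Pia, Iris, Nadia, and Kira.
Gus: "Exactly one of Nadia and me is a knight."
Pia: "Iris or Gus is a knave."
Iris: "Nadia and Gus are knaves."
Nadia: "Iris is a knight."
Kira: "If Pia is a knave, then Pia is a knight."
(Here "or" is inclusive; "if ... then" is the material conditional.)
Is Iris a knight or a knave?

Iris is a knave.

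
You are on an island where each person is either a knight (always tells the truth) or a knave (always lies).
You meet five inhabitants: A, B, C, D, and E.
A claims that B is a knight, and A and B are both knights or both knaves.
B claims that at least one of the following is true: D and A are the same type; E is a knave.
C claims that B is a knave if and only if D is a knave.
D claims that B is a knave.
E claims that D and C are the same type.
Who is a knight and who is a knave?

A is a knave, B is a knight, C is a knave, D is a knave, and E is a knight.

As a knave, A's statement "B is a knight, and A and B are both knights or both knaves" should be False; it is.
As a knight, B's statement "at least one of the following is true: D and A are the same type; E is a knave" should be True; it is.
C is a knave, and the claim "B is a knave if and only if D is a knave" is indeed False.
D is a knave, and the claim "B is a knave" is indeed False.
Since E is a knight, "D and C are the same type" needs to be True, which holds.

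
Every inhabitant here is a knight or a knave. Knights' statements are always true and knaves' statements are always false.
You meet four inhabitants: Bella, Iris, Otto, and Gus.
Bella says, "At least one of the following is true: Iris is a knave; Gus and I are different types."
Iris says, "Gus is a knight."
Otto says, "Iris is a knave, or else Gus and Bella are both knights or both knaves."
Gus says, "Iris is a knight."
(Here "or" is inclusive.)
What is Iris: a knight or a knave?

Iris is a knave.

Consistent assignments: {Bella=knight, Iris=knave, Otto=knight, Gus=knave}
In every consistent assignment, Iris is a knave.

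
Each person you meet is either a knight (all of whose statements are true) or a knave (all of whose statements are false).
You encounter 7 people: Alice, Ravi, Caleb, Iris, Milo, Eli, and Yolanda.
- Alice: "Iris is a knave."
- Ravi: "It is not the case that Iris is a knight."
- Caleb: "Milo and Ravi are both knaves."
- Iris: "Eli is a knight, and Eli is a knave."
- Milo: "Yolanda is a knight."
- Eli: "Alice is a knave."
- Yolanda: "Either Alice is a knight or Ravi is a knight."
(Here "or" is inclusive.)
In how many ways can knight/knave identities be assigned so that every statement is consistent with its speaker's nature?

1

Consistent assignments:
  Alice=knight, Ravi=knight, Caleb=knave, Iris=knave, Milo=knight, Eli=knave, Yolanda=knight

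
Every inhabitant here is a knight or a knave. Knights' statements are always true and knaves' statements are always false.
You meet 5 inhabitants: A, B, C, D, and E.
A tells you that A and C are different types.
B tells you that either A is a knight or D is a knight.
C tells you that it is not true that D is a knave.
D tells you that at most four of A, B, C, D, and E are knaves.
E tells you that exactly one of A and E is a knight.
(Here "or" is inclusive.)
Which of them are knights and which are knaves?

A is a knave; "A and C are different types" is False, as required.
B is a knave, so "either A is a knight or D is a knight" must be False — and it is.
Since C is a knave, "it is not true that D is a knave" needs to be False, which holds.
Since D is a knave, "at most four of A, B, C, D, and E are knaves" needs to be False, which holds.
E is a knave, so "exactly one of A and E is a knight" must be False — and it is.

A is a knave, B is a knave, C is a knave, D is a knave, and E is a knave.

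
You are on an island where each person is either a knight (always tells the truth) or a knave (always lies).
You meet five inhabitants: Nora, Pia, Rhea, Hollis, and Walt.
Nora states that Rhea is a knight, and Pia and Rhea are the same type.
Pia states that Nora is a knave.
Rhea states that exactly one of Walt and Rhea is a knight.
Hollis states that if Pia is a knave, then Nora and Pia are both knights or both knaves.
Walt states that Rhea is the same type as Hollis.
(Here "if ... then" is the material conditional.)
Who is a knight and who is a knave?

Nora is a knave, Pia is a knight, Rhea is a knave, Hollis is a knight, and Walt is a knave.

Suppose Nora is a knight. Then Nora's statement "Rhea is a knight, and Pia and Rhea are the same type" would have to be true. Checking the 16 ways to assign the others, none is consistent with every speaker.
(For instance, with Pia=knight, Rhea=knave, Hollis=knight, Walt=knave, Nora's claim "Rhea is a knight, and Pia and Rhea are the same type" comes out false where it would need to be true.)
So Nora must be a knave, making "Rhea is a knight, and Pia and Rhea are the same type" false. Taking Nora=knave, Pia=knight, Rhea=knave, Hollis=knight, Walt=knave, each remaining statement checks out:
  Pia (knight): "Nora is a knave" — true. ✓
  Rhea (knave): "exactly one of Walt and Rhea is a knight" — false. ✓
  Hollis (knight): "if Pia is a knave, then Nora and Pia are both knights or both knaves" — true. ✓
  Walt (knave): "Rhea is the same type as Hollis" — false. ✓
This is the unique consistent assignment.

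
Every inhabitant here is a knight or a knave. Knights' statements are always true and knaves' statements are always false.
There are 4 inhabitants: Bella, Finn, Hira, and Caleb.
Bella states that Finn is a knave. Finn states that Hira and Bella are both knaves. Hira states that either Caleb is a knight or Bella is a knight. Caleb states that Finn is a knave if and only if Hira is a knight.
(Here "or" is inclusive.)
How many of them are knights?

3

The unique consistent assignment is Bella=knight, Finn=knave, Hira=knight, Caleb=knight.
That has 3 knights.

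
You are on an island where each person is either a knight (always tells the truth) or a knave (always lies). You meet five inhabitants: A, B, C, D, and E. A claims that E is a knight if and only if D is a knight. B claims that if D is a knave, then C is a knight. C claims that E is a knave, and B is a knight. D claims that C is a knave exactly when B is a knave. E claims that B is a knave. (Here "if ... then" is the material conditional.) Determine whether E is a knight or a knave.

E is a knave.

Consistent assignments: {A=knave, B=knight, C=knight, D=knight, E=knave}
In every consistent assignment, E is a knave.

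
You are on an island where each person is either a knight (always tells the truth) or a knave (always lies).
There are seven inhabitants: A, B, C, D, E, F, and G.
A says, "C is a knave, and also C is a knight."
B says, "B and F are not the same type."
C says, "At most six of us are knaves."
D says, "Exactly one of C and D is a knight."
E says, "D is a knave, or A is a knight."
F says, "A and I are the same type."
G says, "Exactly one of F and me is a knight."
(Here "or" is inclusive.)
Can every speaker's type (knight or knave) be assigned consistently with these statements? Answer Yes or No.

No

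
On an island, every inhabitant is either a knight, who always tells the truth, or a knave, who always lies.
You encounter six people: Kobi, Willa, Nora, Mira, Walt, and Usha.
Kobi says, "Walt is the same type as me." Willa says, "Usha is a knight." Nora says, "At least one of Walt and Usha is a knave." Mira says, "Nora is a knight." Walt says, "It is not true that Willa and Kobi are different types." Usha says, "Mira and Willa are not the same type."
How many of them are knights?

4

The unique consistent assignment is Kobi=knight, Willa=knight, Nora=knave, Mira=knave, Walt=knight, Usha=knight.
That has 4 knights.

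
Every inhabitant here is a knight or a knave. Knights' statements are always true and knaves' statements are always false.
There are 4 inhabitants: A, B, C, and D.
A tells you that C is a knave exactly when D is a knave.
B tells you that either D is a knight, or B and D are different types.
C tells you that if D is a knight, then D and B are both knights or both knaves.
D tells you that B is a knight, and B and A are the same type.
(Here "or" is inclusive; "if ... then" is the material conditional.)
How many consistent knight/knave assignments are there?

3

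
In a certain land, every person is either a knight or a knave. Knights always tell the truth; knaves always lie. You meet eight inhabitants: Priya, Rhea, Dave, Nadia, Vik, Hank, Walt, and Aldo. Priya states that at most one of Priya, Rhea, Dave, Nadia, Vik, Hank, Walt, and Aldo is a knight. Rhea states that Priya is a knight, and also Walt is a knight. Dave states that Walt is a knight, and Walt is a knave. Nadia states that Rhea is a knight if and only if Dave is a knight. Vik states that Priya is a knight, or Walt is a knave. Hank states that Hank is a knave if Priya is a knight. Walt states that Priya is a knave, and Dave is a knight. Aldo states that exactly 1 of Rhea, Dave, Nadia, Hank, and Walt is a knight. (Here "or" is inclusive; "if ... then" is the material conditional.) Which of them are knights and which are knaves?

Priya is a knave, so "at most one of Priya, Rhea, Dave, Nadia, Vik, Hank, Walt, and Aldo is a knight" must be False — and it is.
As a knave, Rhea's statement "Priya is a knight, and also Walt is a knight" should be False; it is.
As a knave, Dave's statement "Walt is a knight, and Walt is a knave" should be False; it is.
Nadia is a knight; "Rhea is a knight if and only if Dave is a knight" is True, as required.
Vik (knight): "Priya is a knight, or Walt is a knave" — True. ✓
Hank is a knight, so "Hank is a knave if Priya is a knight" must be True — and it is.
Walt is a knave, and the claim "Priya is a knave, and Dave is a knight" is indeed False.
As a knave, Aldo's statement "exactly 1 of Rhea, Dave, Nadia, Hank, and Walt is a knight" should be False; it is.

Priya is a knave, Rhea is a knave, Dave is a knave, Nadia is a knight, Vik is a knight, Hank is a knight, Walt is a knave, and Aldo is a knave.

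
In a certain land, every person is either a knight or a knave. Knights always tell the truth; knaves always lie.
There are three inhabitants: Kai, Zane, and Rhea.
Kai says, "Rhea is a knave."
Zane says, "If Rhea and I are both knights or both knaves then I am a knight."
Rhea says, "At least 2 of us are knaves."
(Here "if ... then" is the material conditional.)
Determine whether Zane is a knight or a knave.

Zane is a knight.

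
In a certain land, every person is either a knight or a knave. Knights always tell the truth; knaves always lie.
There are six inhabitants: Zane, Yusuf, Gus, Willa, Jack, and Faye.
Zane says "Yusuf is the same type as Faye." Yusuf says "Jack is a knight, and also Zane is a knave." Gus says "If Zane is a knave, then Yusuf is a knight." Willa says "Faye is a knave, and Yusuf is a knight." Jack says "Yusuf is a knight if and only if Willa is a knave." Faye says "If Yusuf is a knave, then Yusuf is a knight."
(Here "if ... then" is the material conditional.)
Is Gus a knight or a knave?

Consistent assignments: {Zane=knight, Yusuf=knave, Gus=knight, Willa=knave, Jack=knave, Faye=knave}
In every consistent assignment, Gus is a knight.

Gus is a knight.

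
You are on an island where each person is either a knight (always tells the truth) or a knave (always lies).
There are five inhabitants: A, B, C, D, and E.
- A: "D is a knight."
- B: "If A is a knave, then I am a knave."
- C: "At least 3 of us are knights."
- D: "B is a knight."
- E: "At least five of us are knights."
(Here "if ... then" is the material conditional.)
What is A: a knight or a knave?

A is a knight.

Consistent assignments: {A=knight, B=knight, C=knight, D=knight, E=knight}; {A=knight, B=knight, C=knight, D=knight, E=knave}
In every consistent assignment, A is a knight.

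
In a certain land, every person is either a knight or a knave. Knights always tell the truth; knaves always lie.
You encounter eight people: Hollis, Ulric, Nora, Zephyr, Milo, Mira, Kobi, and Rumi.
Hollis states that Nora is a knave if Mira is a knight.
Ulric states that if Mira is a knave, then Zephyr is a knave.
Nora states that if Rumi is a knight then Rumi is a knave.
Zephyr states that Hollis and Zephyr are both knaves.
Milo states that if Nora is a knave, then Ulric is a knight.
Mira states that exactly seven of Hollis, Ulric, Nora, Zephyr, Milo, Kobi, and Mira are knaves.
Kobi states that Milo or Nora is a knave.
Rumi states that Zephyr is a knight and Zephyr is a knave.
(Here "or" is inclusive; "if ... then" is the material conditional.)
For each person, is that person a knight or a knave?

Hollis is a knight, Ulric is a knight, Nora is a knight, Zephyr is a knave, Milo is a knight, Mira is a knave, Kobi is a knave, and Rumi is a knave.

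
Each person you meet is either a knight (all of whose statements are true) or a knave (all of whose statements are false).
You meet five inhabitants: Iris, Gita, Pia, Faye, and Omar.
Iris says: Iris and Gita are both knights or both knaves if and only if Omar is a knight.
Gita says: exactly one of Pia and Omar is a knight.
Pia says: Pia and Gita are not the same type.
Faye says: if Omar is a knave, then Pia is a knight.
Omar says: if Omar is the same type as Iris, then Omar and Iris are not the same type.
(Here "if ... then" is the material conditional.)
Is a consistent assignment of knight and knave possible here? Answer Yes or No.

One consistent assignment: Iris=knave, Gita=knave, Pia=knave, Faye=knave, Omar=knave.

Yes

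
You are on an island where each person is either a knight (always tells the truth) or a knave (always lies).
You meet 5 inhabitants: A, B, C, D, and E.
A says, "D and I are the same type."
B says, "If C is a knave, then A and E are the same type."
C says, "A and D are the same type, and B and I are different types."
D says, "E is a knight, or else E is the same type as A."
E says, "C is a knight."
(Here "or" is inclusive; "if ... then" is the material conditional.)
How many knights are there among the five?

2

The unique consistent assignment is A=knave, B=knight, C=knave, D=knight, E=knave.
That has 2 knights.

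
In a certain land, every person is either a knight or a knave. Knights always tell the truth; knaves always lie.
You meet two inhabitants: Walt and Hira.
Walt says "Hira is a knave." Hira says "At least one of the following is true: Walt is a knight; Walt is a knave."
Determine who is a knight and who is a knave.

Walt (knave): "Hira is a knave" — False. ✓
As a knight, Hira's statement "at least one of the following is true: Walt is a knight; Walt is a knave" should be true; it is.

Knights: Hira. Knaves: Walt.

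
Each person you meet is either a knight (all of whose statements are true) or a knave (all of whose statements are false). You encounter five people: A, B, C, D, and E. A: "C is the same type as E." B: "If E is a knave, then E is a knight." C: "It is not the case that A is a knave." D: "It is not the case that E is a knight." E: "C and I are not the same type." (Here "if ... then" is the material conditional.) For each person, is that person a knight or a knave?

A is a knave, B is a knight, C is a knave, D is a knave, and E is a knight.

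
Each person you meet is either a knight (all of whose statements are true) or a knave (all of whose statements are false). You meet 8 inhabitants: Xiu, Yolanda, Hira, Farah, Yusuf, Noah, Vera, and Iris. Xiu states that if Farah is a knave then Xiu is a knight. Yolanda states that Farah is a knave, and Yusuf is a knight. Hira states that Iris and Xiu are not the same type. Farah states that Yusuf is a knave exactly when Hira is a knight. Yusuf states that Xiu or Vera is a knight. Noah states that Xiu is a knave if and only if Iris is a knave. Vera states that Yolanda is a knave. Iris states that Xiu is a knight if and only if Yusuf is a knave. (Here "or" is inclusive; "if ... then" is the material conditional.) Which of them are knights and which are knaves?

As a knight, Xiu's statement "if Farah is a knave then Xiu is a knight" should be True; it is.
Yolanda is a knight; "Farah is a knave, and Yusuf is a knight" is True, as required.
Hira is a knight; "Iris and Xiu are not the same type" is True, as required.
Farah is a knave, so "Yusuf is a knave exactly when Hira is a knight" must be False — and it is.
Yusuf is a knight; "Xiu or Vera is a knight" is True, as required.
Noah is a knave, so "Xiu is a knave if and only if Iris is a knave" must be False — and it is.
As a knave, Vera's statement "Yolanda is a knave" should be False; it is.
Iris is a knave, and the claim "Xiu is a knight if and only if Yusuf is a knave" is indeed False.

Xiu is a knight, Yolanda is a knight, Hira is a knight, Farah is a knave, Yusuf is a knight, Noah is a knave, Vera is a knave, and Iris is a knave.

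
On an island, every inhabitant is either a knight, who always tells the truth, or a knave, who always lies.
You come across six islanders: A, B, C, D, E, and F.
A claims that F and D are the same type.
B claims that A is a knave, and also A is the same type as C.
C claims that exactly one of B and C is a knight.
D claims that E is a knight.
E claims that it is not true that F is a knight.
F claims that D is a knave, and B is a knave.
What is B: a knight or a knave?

B is a knave.

Consistent assignments: {A=knave, B=knave, C=knight, D=knight, E=knight, F=knave}; {A=knave, B=knave, C=knight, D=knave, E=knave, F=knight}
In every consistent assignment, B is a knave.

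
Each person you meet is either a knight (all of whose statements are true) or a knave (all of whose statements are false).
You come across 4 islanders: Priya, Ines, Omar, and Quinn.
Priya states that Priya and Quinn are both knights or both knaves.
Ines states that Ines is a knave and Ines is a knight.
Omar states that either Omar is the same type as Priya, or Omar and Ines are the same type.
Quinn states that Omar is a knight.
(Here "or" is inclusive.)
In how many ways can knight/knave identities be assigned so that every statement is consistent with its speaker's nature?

1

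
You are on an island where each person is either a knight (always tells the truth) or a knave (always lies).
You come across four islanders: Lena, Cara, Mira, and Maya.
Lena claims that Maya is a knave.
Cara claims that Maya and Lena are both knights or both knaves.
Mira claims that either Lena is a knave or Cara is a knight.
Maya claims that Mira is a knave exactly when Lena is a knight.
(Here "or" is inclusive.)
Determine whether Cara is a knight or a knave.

Cara is a knave.

Consistent assignments: {Lena=knave, Cara=knave, Mira=knight, Maya=knight}
In every consistent assignment, Cara is a knave.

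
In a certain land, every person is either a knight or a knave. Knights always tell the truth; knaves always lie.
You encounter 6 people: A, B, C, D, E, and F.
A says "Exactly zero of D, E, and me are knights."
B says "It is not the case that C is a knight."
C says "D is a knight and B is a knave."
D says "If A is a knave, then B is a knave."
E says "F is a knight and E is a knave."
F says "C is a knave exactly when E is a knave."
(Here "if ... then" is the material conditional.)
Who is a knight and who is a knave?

A is a knave, so "exactly zero of D, E, and me are knights" must be false — and it is.
B (knave): "it is not the case that C is a knight" — false. ✓
C (knight): "D is a knight and B is a knave" — true. ✓
D is a knight, so "if A is a knave, then B is a knave" must be true — and it is.
Since E is a knave, "F is a knight and E is a knave" needs to be false, which holds.
F is a knave; "C is a knave exactly when E is a knave" is false, as required.

Knights: C and D. Knaves: A, B, E, and F.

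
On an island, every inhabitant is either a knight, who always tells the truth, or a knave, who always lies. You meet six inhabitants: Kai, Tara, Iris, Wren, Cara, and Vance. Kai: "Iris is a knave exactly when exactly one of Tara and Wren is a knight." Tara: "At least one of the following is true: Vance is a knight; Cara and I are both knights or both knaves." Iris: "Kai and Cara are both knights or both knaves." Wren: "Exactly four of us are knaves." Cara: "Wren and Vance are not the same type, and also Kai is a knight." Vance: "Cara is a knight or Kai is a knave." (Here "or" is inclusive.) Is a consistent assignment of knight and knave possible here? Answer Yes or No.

Yes

One consistent assignment: Kai=knave, Tara=knight, Iris=knight, Wren=knave, Cara=knave, Vance=knight.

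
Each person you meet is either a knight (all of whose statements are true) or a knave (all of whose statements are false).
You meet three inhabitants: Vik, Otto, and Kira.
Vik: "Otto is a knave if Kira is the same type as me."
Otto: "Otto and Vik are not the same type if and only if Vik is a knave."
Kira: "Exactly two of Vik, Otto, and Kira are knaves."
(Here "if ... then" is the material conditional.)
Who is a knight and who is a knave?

Vik is a knight, so "Otto is a knave if Kira is the same type as me" must be True — and it is.
Otto is a knight, and the claim "Otto and Vik are not the same type if and only if Vik is a knave" is indeed True.
Kira is a knave; "exactly two of Vik, Otto, and Kira are knaves" is False, as required.

Vik is a knight, Otto is a knight, and Kira is a knave.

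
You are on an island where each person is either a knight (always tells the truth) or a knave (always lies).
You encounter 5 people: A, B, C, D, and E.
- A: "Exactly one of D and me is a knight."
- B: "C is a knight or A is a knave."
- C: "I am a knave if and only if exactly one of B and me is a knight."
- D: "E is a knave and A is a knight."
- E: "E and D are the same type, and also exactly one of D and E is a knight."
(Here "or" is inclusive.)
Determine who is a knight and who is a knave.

A (knave): "exactly one of D and me is a knight" — False. ✓
Since B is a knight, "C is a knight or A is a knave" needs to be true, which holds.
C is a knight; "I am a knave if and only if exactly one of B and me is a knight" is true, as required.
As a knave, D's statement "E is a knave and A is a knight" should be False; it is.
E is a knave, so "E and D are the same type, and also exactly one of D and E is a knight" must be False — and it is.

A is a knave, B is a knight, C is a knight, D is a knave, and E is a knave.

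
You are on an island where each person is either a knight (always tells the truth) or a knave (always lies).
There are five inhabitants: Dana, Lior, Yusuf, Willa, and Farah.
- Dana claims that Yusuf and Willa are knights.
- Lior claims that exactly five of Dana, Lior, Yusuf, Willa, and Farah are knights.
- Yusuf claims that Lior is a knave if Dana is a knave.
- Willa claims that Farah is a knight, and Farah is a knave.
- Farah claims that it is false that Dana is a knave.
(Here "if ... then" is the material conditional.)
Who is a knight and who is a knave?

Knights: Yusuf. Knaves: Dana, Lior, Willa, and Farah.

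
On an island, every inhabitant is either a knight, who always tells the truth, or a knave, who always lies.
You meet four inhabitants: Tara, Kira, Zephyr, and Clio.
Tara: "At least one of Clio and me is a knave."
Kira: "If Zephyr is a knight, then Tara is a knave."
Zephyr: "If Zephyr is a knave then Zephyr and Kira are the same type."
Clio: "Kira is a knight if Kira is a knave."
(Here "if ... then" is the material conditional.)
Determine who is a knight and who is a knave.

Knights: Tara and Zephyr. Knaves: Kira and Clio.

Tara is a knight, so "at least one of Clio and me is a knave" must be true — and it is.
As a knave, Kira's statement "if Zephyr is a knight, then Tara is a knave" should be false; it is.
As a knight, Zephyr's statement "if Zephyr is a knave then Zephyr and Kira are the same type" should be true; it is.
As a knave, Clio's statement "Kira is a knight if Kira is a knave" should be false; it is.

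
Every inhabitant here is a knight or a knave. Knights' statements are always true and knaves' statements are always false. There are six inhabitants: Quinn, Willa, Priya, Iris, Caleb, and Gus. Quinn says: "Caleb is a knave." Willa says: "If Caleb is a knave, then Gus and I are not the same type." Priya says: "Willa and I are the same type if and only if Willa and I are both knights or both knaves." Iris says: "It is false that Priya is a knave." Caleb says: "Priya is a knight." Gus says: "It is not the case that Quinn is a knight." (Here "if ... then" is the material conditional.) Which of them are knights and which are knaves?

Quinn (knave): "Caleb is a knave" — False. ✓
Since Willa is a knight, "if Caleb is a knave, then Gus and I are not the same type" needs to be True, which holds.
Priya is a knight, and the claim "Willa and I are the same type if and only if Willa and I are both knights or both knaves" is indeed True.
Since Iris is a knight, "it is false that Priya is a knave" needs to be True, which holds.
Caleb is a knight, and the claim "Priya is a knight" is indeed True.
As a knight, Gus's statement "it is not the case that Quinn is a knight" should be True; it is.

Quinn is a knave, Willa is a knight, Priya is a knight, Iris is a knight, Caleb is a knight, and Gus is a knight.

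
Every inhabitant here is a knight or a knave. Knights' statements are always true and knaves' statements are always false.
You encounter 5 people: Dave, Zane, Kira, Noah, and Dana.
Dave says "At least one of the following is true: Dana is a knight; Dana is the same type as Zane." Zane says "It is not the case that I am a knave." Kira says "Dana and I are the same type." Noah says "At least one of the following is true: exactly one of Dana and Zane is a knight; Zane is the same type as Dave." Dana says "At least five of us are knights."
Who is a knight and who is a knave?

Dave is a knight, Zane is a knight, Kira is a knight, Noah is a knight, and Dana is a knight.

Dave is a knight, so "at least one of the following is true: Dana is a knight; Dana is the same type as Zane" must be true — and it is.
As a knight, Zane's statement "it is not the case that I am a knave" should be true; it is.
As a knight, Kira's statement "Dana and I are the same type" should be true; it is.
Since Noah is a knight, "at least one of the following is true: exactly one of Dana and Zane is a knight; Zane is the same type as Dave" needs to be true, which holds.
Dana is a knight, so "at least five of us are knights" must be true — and it is.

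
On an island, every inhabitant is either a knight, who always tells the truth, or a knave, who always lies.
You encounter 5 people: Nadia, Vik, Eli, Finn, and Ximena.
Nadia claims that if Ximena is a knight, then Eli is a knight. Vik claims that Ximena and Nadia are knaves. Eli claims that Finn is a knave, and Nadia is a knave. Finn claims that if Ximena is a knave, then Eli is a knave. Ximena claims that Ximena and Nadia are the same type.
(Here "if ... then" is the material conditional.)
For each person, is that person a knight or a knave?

Suppose Nadia is a knave. Then Nadia's statement "if Ximena is a knight, then Eli is a knight" would have to be false. Checking the 16 ways to assign the others, none is consistent with every speaker.
(For instance, with Vik=knave, Eli=knave, Finn=knight, Ximena=knave, Nadia's claim "if Ximena is a knight, then Eli is a knight" comes out true where it would need to be false.)
So Nadia must be a knight, making "if Ximena is a knight, then Eli is a knight" true. Taking Nadia=knight, Vik=knave, Eli=knave, Finn=knight, Ximena=knave, each remaining statement checks out:
  Vik (knave): "Ximena and Nadia are knaves" — false. ✓
  Eli (knave): "Finn is a knave, and Nadia is a knave" — false. ✓
  Finn (knight): "if Ximena is a knave, then Eli is a knave" — true. ✓
  Ximena (knave): "Ximena and Nadia are the same type" — false. ✓
This is the unique consistent assignment.

Knights: Nadia and Finn. Knaves: Vik, Eli, and Ximena.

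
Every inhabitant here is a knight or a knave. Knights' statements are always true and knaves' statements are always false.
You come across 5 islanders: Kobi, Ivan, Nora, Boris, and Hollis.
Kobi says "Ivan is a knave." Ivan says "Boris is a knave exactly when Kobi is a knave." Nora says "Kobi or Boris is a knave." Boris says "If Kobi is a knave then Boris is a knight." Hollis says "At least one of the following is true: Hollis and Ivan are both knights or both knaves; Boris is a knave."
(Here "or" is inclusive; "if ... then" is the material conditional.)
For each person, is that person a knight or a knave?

Knights: Ivan, Nora, and Hollis. Knaves: Kobi and Boris.

Suppose Kobi is a knight. Then Kobi's statement "Ivan is a knave" would have to be true. Checking the 16 ways to assign the others, none is consistent with every speaker.
(For instance, with Ivan=knight, Nora=knight, Boris=knave, Hollis=knight, Kobi's claim "Ivan is a knave" comes out false where it would need to be true.)
So Kobi must be a knave, making "Ivan is a knave" false. Taking Kobi=knave, Ivan=knight, Nora=knight, Boris=knave, Hollis=knight, each remaining statement checks out:
  Ivan (knight): "Boris is a knave exactly when Kobi is a knave" — true. ✓
  Nora (knight): "Kobi or Boris is a knave" — true. ✓
  Boris (knave): "if Kobi is a knave then Boris is a knight" — false. ✓
  Hollis (knight): "at least one of the following is true: Hollis and Ivan are both knights or both knaves; Boris is a knave" — true. ✓
This is the unique consistent assignment.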